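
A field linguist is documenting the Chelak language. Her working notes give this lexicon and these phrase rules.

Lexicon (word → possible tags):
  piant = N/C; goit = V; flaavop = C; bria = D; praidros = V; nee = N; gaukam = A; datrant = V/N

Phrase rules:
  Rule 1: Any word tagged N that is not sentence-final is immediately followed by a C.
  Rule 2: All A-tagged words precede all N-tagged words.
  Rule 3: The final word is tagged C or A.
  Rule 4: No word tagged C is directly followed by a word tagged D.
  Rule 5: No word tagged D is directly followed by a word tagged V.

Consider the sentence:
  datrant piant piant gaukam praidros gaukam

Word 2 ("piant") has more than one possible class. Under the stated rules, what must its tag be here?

Candidates per position — 1:datrant {V,N}; 2:piant {N,C}; 3:piant {N,C}; 4:gaukam {A}; 5:praidros {V}; 6:gaukam {A}.
At position 1, choosing N makes rule 2 impossible to satisfy; hence V.
At position 2, choosing N makes rule 2 impossible to satisfy; hence C.
At position 3, choosing N makes rule 1 impossible to satisfy; hence C.
That leaves exactly one tagging: V C C A V A.
Verifying each rule — rule 1 holds; rule 2 holds; rule 3 holds; rule 4 holds; rule 5 holds.

C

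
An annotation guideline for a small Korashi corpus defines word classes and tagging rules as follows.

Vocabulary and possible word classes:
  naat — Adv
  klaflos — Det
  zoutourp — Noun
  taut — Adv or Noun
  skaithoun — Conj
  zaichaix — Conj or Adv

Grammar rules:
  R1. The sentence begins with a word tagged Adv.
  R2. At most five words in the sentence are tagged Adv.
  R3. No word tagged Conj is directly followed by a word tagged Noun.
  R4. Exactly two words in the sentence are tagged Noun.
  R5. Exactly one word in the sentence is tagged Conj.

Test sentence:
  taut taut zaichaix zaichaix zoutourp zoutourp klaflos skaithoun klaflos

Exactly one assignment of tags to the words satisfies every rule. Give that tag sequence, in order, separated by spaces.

Adv Adv Adv Adv Noun Noun Det Conj Det

Candidates per position — 1:taut {Adv,Noun}; 2:taut {Adv,Noun}; 3:zaichaix {Conj,Adv}; 4:zaichaix {Conj,Adv}; 5:zoutourp {Noun}; 6:zoutourp {Noun}; 7:klaflos {Det}; 8:skaithoun {Conj}; 9:klaflos {Det}.
Position 1: tagging it Noun would leave rule 1 unsatisfiable, so it must be Adv.
Position 2: tagging it Noun would leave rule 4 unsatisfiable, so it must be Adv.
Position 3: tagging it Conj would leave rule 5 unsatisfiable, so it must be Adv.
Position 4: tagging it Conj would leave rule 3 unsatisfiable, so it must be Adv.
That leaves exactly one tagging: Adv Adv Adv Adv Noun Noun Det Conj Det.
Check: rule 1 satisfied; rule 2 satisfied; rule 3 satisfied; rule 4 satisfied; rule 5 satisfied.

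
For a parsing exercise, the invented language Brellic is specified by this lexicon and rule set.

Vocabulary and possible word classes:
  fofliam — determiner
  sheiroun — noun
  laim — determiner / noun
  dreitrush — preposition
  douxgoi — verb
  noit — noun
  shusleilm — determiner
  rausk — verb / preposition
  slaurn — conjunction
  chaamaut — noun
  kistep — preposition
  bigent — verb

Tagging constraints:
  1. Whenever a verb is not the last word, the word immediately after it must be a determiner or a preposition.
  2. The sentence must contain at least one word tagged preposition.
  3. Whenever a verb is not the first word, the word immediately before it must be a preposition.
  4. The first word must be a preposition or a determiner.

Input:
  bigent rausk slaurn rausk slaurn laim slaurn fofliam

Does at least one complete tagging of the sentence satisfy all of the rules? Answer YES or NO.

Candidates per position — 1:bigent {verb}; 2:rausk {verb,preposition}; 3:slaurn {conjunction}; 4:rausk {verb,preposition}; 5:slaurn {conjunction}; 6:laim {determiner,noun}; 7:slaurn {conjunction}; 8:fofliam {determiner}.
Rule 4 cannot be satisfied by any choice of tags from the lexicon.
So there is no consistent tagging.

NO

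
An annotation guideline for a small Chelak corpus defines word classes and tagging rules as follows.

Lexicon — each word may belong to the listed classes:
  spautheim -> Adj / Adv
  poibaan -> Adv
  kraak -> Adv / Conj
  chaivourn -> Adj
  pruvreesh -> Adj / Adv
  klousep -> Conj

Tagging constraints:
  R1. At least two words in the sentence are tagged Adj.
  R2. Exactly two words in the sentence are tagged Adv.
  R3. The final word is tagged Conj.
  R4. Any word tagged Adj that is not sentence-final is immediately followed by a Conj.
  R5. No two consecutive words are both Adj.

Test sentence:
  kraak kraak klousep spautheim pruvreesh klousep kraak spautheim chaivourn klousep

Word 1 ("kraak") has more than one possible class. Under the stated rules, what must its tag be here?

Conj

Candidates per position — 1:kraak {Adv,Conj}; 2:kraak {Adv,Conj}; 3:klousep {Conj}; 4:spautheim {Adj,Adv}; 5:pruvreesh {Adj,Adv}; 6:klousep {Conj}; 7:kraak {Adv,Conj}; 8:spautheim {Adj,Adv}; 9:chaivourn {Adj}; 10:klousep {Conj}.
If word 4 were Adj, no tagging could satisfy rule 4; so word 4 is Adv.
If word 8 were Adj, no tagging could satisfy rule 4; so word 8 is Adv.
If word 1 were Adv, no tagging could satisfy rule 2; so word 1 is Conj.
If word 2 were Adv, no tagging could satisfy rule 2; so word 2 is Conj.
If word 5 were Adv, no tagging could satisfy rule 1; so word 5 is Adj.
If word 7 were Adv, no tagging could satisfy rule 2; so word 7 is Conj.
That leaves exactly one tagging: Conj Conj Conj Adv Adj Conj Conj Adv Adj Conj.
Checking: rule 1 holds; rule 2 holds; rule 3 holds; rule 4 holds; rule 5 holds.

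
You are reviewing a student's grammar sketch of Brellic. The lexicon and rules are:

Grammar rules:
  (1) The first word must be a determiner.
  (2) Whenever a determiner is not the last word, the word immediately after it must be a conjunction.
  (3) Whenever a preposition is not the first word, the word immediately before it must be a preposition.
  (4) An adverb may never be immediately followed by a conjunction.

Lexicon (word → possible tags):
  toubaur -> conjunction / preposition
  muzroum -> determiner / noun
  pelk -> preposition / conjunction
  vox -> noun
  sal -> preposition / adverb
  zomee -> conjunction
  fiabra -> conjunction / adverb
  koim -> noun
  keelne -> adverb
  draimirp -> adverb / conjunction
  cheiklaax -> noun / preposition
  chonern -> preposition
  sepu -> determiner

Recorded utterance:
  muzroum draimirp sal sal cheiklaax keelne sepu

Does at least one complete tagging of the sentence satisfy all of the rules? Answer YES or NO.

Candidates per position — 1:muzroum {determiner,noun}; 2:draimirp {adverb,conjunction}; 3:sal {preposition,adverb}; 4:sal {preposition,adverb}; 5:cheiklaax {noun,preposition}; 6:keelne {adverb}; 7:sepu {determiner}.
One satisfying assignment: determiner conjunction adverb adverb noun adverb determiner.
Checking: rule 1 ok; rule 2 ok; rule 3 ok; rule 4 ok.

YES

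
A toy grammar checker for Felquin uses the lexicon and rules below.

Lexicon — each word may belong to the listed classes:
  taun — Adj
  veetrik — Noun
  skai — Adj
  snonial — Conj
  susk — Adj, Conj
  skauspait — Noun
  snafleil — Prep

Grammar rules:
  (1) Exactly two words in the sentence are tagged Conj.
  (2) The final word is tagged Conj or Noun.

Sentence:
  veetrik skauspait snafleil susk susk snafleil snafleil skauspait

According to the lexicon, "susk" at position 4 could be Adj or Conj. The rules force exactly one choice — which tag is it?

Conj

Candidates per position — 1:veetrik {Noun}; 2:skauspait {Noun}; 3:snafleil {Prep}; 4:susk {Adj,Conj}; 5:susk {Adj,Conj}; 6:snafleil {Prep}; 7:snafleil {Prep}; 8:skauspait {Noun}.
Position 4: Adj is ruled out by rule 1; that leaves Conj.
Position 5: Adj is ruled out by rule 1; that leaves Conj.
The unique satisfying tagging is: Noun Noun Prep Conj Conj Prep Prep Noun.
Rule-by-rule: rule 1 holds; rule 2 holds.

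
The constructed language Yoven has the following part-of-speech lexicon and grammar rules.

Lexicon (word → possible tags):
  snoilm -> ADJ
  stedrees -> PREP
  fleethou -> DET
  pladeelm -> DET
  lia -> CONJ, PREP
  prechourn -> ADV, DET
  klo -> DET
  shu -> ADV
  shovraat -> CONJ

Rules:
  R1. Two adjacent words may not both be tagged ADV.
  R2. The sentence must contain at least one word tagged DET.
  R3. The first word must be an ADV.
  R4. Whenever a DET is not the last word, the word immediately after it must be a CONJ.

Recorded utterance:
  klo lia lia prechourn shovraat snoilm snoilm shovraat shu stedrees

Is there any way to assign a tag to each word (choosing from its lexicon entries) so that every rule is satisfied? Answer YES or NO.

Candidates per position — 1:klo {DET}; 2:lia {CONJ,PREP}; 3:lia {CONJ,PREP}; 4:prechourn {ADV,DET}; 5:shovraat {CONJ}; 6:snoilm {ADJ}; 7:snoilm {ADJ}; 8:shovraat {CONJ}; 9:shu {ADV}; 10:stedrees {PREP}.
Rule 3 cannot be satisfied by any choice of tags from the lexicon.
So there is no consistent tagging.

NO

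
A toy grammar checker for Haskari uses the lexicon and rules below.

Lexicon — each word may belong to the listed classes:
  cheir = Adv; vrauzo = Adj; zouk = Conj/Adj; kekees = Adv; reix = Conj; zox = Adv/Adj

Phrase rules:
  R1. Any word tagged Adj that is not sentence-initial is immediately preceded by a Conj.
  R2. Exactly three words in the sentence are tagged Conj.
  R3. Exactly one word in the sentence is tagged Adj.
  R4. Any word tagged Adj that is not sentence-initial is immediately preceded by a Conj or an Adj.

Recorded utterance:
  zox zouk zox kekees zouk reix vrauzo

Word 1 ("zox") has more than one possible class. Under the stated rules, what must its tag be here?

Candidates per position — 1:zox {Adv,Adj}; 2:zouk {Conj,Adj}; 3:zox {Adv,Adj}; 4:kekees {Adv}; 5:zouk {Conj,Adj}; 6:reix {Conj}; 7:vrauzo {Adj}.
Position 1: tagging it Adj would leave rule 3 unsatisfiable, so it must be Adv.
Position 2: tagging it Adj would leave rule 1 unsatisfiable, so it must be Conj.
Position 3: tagging it Adj would leave rule 3 unsatisfiable, so it must be Adv.
Position 5: tagging it Adj would leave rule 1 unsatisfiable, so it must be Conj.
That leaves exactly one tagging: Adv Conj Adv Adv Conj Conj Adj.
Check: rule 1 holds; rule 2 holds; rule 3 holds; rule 4 holds.

Adv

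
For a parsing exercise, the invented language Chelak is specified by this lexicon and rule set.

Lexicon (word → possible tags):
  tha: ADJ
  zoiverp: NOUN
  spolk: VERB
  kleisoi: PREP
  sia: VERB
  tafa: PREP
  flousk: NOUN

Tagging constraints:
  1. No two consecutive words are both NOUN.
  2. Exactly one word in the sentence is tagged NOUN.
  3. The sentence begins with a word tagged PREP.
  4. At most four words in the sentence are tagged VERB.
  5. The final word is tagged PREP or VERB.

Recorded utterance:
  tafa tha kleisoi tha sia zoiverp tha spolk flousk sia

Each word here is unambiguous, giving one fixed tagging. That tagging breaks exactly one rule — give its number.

Fixed tagging: PREP ADJ PREP ADJ VERB NOUN ADJ VERB NOUN VERB.
Applying the rules: R1 holds, R2 violated, R3 holds, R4 holds, R5 holds.
Only rule 2 fails.

2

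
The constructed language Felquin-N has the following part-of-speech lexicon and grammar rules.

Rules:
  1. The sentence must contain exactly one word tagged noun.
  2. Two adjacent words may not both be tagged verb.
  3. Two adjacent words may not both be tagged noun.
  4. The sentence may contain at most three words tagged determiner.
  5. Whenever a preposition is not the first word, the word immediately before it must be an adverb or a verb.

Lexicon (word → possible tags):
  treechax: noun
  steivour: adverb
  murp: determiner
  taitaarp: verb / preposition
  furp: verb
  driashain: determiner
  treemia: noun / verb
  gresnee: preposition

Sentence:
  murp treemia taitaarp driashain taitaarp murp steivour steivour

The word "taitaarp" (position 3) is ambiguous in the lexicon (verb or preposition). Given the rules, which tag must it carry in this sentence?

verb

Candidates per position — 1:murp {determiner}; 2:treemia {noun,verb}; 3:taitaarp {verb,preposition}; 4:driashain {determiner}; 5:taitaarp {verb,preposition}; 6:murp {determiner}; 7:steivour {adverb}; 8:steivour {adverb}.
At position 2, choosing verb makes rule 1 impossible to satisfy; hence noun.
At position 3, choosing preposition makes rule 5 impossible to satisfy; hence verb.
At position 5, choosing preposition makes rule 5 impossible to satisfy; hence verb.
The only consistent sequence is: determiner noun verb determiner verb determiner adverb adverb.
Checking: rule 1 ok; rule 2 ok; rule 3 ok; rule 4 ok; rule 5 ok.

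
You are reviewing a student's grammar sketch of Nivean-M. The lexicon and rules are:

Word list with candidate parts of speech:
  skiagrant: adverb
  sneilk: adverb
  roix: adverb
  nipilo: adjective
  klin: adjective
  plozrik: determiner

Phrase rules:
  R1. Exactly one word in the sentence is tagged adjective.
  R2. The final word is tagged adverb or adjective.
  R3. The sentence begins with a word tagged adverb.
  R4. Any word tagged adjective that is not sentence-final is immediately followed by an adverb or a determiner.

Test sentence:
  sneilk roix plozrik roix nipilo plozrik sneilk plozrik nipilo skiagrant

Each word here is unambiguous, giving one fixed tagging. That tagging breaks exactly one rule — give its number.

Fixed tagging: adverb adverb determiner adverb adjective determiner adverb determiner adjective adverb.
Rule check: R1 fail, R2 pass, R3 pass, R4 pass.
Only rule 1 fails.

1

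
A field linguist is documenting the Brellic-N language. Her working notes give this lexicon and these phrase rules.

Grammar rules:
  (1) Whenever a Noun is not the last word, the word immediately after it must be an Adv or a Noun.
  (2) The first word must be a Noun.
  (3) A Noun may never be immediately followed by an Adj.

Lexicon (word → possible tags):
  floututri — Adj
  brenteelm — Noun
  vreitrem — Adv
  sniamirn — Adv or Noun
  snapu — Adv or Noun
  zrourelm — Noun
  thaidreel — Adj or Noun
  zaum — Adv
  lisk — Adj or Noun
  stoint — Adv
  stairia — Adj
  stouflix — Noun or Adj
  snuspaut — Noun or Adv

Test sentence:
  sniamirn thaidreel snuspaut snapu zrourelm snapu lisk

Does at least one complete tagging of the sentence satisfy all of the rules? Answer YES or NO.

YES

Candidates per position — 1:sniamirn {Adv,Noun}; 2:thaidreel {Adj,Noun}; 3:snuspaut {Noun,Adv}; 4:snapu {Adv,Noun}; 5:zrourelm {Noun}; 6:snapu {Adv,Noun}; 7:lisk {Adj,Noun}.
One satisfying assignment: Noun Noun Noun Noun Noun Adv Adj.
Check: rule 1 satisfied; rule 2 satisfied; rule 3 satisfied.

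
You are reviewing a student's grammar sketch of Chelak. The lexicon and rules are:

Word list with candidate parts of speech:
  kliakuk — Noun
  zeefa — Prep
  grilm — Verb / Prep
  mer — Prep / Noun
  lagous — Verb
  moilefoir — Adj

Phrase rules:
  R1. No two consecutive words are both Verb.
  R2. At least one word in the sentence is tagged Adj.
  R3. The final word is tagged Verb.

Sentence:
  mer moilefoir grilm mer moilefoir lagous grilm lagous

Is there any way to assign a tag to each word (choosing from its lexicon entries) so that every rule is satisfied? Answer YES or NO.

Candidates per position — 1:mer {Prep,Noun}; 2:moilefoir {Adj}; 3:grilm {Verb,Prep}; 4:mer {Prep,Noun}; 5:moilefoir {Adj}; 6:lagous {Verb}; 7:grilm {Verb,Prep}; 8:lagous {Verb}.
One satisfying assignment: Noun Adj Prep Prep Adj Verb Prep Verb.
Rule-by-rule: rule 1 satisfied; rule 2 satisfied; rule 3 satisfied.

YES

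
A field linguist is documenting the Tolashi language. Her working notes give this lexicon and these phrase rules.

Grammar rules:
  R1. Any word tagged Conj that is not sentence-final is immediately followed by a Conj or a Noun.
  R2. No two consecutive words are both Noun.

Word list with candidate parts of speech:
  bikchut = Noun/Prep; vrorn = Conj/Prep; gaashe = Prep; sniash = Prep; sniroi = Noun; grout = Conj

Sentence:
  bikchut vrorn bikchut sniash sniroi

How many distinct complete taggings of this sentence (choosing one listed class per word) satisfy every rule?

6

Candidates per position — 1:bikchut {Noun,Prep}; 2:vrorn {Conj,Prep}; 3:bikchut {Noun,Prep}; 4:sniash {Prep}; 5:sniroi {Noun}.
There are 8 candidate sequences in total.
Checking each against the rules leaves 6 sequences.
Count = 6.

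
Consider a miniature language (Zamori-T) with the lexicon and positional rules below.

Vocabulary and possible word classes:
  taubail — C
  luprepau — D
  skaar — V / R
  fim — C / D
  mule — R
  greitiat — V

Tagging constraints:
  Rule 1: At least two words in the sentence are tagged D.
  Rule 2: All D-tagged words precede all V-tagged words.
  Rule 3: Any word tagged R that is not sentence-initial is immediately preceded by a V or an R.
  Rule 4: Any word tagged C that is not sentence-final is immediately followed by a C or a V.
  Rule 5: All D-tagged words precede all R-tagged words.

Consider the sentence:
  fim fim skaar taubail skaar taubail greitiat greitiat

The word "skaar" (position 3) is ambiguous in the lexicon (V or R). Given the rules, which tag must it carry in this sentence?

Candidates per position — 1:fim {C,D}; 2:fim {C,D}; 3:skaar {V,R}; 4:taubail {C}; 5:skaar {V,R}; 6:taubail {C}; 7:greitiat {V}; 8:greitiat {V}.
If word 1 were C, no tagging could satisfy rule 1; so word 1 is D.
If word 2 were C, no tagging could satisfy rule 1; so word 2 is D.
If word 3 were R, no tagging could satisfy rule 3; so word 3 is V.
If word 5 were R, no tagging could satisfy rule 3; so word 5 is V.
That leaves exactly one tagging: D D V C V C V V.
Rule-by-rule: rule 1 holds; rule 2 holds; rule 3 holds; rule 4 holds; rule 5 holds.

V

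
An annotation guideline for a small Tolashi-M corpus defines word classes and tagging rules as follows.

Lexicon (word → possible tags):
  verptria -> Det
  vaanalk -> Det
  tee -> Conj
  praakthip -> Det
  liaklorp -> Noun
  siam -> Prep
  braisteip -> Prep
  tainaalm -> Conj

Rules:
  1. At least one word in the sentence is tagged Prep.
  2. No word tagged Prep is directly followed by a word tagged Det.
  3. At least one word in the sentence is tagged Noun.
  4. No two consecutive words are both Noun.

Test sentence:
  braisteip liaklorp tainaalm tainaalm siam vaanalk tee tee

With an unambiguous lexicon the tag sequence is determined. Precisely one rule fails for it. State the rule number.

Fixed tagging: Prep Noun Conj Conj Prep Det Conj Conj.
Rule check: R1 ✓, R2 ✗, R3 ✓, R4 ✓.
Only rule 2 fails.

2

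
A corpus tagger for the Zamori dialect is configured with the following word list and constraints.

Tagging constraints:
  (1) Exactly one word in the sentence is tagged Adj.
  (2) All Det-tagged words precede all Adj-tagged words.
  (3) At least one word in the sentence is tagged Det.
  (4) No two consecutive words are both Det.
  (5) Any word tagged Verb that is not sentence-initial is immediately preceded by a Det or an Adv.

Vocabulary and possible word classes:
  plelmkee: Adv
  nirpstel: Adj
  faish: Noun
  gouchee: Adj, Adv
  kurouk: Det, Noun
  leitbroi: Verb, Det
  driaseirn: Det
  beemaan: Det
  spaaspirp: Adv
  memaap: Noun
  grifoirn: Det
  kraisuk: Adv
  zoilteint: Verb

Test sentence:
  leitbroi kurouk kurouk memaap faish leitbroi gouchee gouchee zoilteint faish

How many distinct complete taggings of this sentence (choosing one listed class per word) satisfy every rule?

5

Candidates per position — 1:leitbroi {Verb,Det}; 2:kurouk {Det,Noun}; 3:kurouk {Det,Noun}; 4:memaap {Noun}; 5:faish {Noun}; 6:leitbroi {Verb,Det}; 7:gouchee {Adj,Adv}; 8:gouchee {Adj,Adv}; 9:zoilteint {Verb}; 10:faish {Noun}.
There are 64 candidate sequences in total.
The sequences that satisfy every rule: Verb Det Noun Noun Noun Det Adj Adv Verb Noun; Verb Noun Det Noun Noun Det Adj Adv Verb Noun; Verb Noun Noun Noun Noun Det Adj Adv Verb Noun; Det Noun Det Noun Noun Det Adj Adv Verb Noun; Det Noun Noun Noun Noun Det Adj Adv Verb Noun.
Count = 5.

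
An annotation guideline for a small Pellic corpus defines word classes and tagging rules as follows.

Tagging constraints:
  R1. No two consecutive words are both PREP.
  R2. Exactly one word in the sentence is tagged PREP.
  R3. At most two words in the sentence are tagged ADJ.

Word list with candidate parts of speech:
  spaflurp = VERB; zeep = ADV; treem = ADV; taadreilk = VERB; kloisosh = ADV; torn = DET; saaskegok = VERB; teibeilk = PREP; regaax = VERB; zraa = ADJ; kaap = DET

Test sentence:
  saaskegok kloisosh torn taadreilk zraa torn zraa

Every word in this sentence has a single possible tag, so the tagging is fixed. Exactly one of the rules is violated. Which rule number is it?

2

Fixed tagging: VERB ADV DET VERB ADJ DET ADJ.
Checking each rule: R1 ✓, R2 ✗, R3 ✓.
Only rule 2 fails.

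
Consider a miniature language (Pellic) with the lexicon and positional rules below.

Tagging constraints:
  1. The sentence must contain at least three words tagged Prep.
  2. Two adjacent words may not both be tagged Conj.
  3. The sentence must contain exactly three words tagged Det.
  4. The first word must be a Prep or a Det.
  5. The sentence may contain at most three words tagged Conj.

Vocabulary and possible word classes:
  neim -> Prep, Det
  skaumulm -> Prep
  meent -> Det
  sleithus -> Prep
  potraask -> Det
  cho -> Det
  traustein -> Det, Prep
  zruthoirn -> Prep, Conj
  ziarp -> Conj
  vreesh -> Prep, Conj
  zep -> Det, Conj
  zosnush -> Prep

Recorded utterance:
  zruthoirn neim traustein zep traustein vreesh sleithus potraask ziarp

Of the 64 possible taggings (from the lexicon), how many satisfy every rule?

Candidates per position — 1:zruthoirn {Prep,Conj}; 2:neim {Prep,Det}; 3:traustein {Det,Prep}; 4:zep {Det,Conj}; 5:traustein {Det,Prep}; 6:vreesh {Prep,Conj}; 7:sleithus {Prep}; 8:potraask {Det}; 9:ziarp {Conj}.
There are 64 candidate sequences in total.
Checking each against the rules leaves 12 sequences.
Count = 12.

12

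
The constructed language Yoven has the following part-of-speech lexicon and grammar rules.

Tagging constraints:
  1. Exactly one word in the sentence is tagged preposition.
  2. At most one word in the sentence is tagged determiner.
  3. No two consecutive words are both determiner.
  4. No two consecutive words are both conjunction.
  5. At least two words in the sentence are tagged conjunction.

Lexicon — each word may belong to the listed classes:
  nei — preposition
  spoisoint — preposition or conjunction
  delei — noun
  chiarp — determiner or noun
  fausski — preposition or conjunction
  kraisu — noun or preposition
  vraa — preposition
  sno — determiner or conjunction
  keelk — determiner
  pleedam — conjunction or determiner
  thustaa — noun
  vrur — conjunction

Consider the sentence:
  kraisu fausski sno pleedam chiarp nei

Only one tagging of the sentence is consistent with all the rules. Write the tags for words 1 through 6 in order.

Candidates per position — 1:kraisu {noun,preposition}; 2:fausski {preposition,conjunction}; 3:sno {determiner,conjunction}; 4:pleedam {conjunction,determiner}; 5:chiarp {determiner,noun}; 6:nei {preposition}.
If word 1 were preposition, no tagging could satisfy rule 1; so word 1 is noun.
If word 2 were preposition, no tagging could satisfy rule 1; so word 2 is conjunction.
If word 3 were conjunction, no tagging could satisfy rule 4; so word 3 is determiner.
If word 4 were determiner, no tagging could satisfy rule 2; so word 4 is conjunction.
If word 5 were determiner, no tagging could satisfy rule 2; so word 5 is noun.
That leaves exactly one tagging: noun conjunction determiner conjunction noun preposition.
Rule-by-rule: rule 1 satisfied; rule 2 satisfied; rule 3 satisfied; rule 4 satisfied; rule 5 satisfied.

noun conjunction determiner conjunction noun preposition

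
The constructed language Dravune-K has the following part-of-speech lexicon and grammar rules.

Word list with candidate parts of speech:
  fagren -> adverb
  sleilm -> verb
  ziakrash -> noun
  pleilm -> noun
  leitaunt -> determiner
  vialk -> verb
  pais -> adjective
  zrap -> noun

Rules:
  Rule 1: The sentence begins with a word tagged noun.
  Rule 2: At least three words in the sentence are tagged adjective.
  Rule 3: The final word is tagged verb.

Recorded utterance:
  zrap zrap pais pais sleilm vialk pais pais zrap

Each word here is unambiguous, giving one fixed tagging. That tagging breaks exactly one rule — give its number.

Fixed tagging: noun noun adjective adjective verb verb adjective adjective noun.
Applying the rules: R1 ✓, R2 ✓, R3 ✗.
Only rule 3 fails.

3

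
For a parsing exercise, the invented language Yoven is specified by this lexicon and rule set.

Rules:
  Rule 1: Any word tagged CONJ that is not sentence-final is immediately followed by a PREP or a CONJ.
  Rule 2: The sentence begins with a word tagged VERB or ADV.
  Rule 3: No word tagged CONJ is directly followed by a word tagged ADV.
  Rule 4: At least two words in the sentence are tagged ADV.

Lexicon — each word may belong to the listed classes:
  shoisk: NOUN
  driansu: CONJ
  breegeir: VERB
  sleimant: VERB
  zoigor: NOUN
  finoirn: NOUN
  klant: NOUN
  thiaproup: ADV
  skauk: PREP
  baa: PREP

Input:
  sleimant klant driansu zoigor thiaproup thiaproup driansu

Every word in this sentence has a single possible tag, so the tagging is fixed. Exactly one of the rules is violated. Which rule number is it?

Fixed tagging: VERB NOUN CONJ NOUN ADV ADV CONJ.
Checking each rule: R1 fail, R2 pass, R3 pass, R4 pass.
Only rule 1 fails.

1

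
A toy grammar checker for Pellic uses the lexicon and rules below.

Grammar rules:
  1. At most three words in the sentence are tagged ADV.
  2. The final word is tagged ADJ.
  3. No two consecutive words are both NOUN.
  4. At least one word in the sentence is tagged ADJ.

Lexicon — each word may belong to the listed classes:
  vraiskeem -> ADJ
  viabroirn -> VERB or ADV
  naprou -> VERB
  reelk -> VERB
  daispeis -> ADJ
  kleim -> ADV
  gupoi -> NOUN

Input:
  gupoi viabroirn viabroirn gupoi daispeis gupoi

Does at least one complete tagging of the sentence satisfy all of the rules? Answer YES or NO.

Candidates per position — 1:gupoi {NOUN}; 2:viabroirn {VERB,ADV}; 3:viabroirn {VERB,ADV}; 4:gupoi {NOUN}; 5:daispeis {ADJ}; 6:gupoi {NOUN}.
Rule 2 cannot be satisfied by any choice of tags from the lexicon.
So there is no consistent tagging.

NO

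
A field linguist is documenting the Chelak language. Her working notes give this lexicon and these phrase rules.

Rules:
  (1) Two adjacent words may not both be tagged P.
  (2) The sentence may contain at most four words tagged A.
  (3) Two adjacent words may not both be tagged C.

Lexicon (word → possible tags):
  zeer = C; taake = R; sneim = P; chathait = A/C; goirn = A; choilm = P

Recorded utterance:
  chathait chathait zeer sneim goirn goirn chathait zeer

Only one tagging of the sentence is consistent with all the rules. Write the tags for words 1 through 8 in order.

Candidates per position — 1:chathait {A,C}; 2:chathait {A,C}; 3:zeer {C}; 4:sneim {P}; 5:goirn {A}; 6:goirn {A}; 7:chathait {A,C}; 8:zeer {C}.
Position 2: C is ruled out by rule 3; that leaves A.
Position 7: C is ruled out by rule 3; that leaves A.
Position 1: A is ruled out by rule 2; that leaves C.
The unique satisfying tagging is: C A C P A A A C.
Checking: rule 1 ok; rule 2 ok; rule 3 ok.

C A C P A A A C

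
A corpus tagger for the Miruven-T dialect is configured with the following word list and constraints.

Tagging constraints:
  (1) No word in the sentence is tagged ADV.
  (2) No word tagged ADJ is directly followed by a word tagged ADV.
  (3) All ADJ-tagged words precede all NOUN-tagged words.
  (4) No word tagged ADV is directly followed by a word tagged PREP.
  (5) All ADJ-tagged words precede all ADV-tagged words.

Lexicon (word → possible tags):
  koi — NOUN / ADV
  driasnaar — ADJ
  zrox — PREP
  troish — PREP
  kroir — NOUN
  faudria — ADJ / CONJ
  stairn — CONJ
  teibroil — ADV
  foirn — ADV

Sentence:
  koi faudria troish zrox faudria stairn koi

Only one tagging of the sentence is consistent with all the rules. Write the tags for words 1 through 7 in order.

Candidates per position — 1:koi {NOUN,ADV}; 2:faudria {ADJ,CONJ}; 3:troish {PREP}; 4:zrox {PREP}; 5:faudria {ADJ,CONJ}; 6:stairn {CONJ}; 7:koi {NOUN,ADV}.
At position 1, choosing ADV makes rule 1 impossible to satisfy; hence NOUN.
At position 2, choosing ADJ makes rule 3 impossible to satisfy; hence CONJ.
At position 5, choosing ADJ makes rule 3 impossible to satisfy; hence CONJ.
At position 7, choosing ADV makes rule 1 impossible to satisfy; hence NOUN.
The unique satisfying tagging is: NOUN CONJ PREP PREP CONJ CONJ NOUN.
Verifying each rule — rule 1 ok; rule 2 ok; rule 3 ok; rule 4 ok; rule 5 ok.

NOUN CONJ PREP PREP CONJ CONJ NOUN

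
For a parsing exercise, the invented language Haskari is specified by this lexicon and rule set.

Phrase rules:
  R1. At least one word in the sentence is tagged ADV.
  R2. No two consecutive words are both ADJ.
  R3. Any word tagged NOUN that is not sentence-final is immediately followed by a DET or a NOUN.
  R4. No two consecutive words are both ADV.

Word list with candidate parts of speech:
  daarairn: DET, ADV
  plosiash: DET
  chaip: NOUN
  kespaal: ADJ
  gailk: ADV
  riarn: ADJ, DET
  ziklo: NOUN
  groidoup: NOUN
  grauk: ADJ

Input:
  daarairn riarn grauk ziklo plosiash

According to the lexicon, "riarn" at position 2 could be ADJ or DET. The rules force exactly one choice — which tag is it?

DET

Candidates per position — 1:daarairn {DET,ADV}; 2:riarn {ADJ,DET}; 3:grauk {ADJ}; 4:ziklo {NOUN}; 5:plosiash {DET}.
At position 1, choosing DET makes rule 1 impossible to satisfy; hence ADV.
At position 2, choosing ADJ makes rule 2 impossible to satisfy; hence DET.
That leaves exactly one tagging: ADV DET ADJ NOUN DET.
Verifying each rule — rule 1 holds; rule 2 holds; rule 3 holds; rule 4 holds.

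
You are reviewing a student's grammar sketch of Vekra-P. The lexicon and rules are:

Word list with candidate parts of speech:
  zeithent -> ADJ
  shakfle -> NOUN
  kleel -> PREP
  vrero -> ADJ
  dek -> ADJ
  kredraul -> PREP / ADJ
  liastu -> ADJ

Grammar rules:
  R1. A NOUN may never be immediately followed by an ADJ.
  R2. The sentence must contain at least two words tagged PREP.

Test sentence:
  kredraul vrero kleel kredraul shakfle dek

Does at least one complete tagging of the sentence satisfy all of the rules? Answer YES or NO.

NO

Candidates per position — 1:kredraul {PREP,ADJ}; 2:vrero {ADJ}; 3:kleel {PREP}; 4:kredraul {PREP,ADJ}; 5:shakfle {NOUN}; 6:dek {ADJ}.
Rule 1 cannot be satisfied by any choice of tags from the lexicon.
So there is no consistent tagging.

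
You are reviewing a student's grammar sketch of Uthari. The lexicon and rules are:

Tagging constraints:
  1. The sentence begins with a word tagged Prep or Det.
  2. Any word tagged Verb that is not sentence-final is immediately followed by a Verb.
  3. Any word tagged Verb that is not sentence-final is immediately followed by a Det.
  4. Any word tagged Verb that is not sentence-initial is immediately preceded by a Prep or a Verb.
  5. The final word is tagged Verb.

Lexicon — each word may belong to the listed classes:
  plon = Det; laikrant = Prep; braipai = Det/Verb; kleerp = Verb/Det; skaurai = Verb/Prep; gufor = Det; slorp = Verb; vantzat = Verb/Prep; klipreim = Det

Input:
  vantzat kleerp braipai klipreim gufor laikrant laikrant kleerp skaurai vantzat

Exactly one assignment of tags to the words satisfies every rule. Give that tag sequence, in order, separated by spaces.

Prep Det Det Det Det Prep Prep Det Prep Verb

Candidates per position — 1:vantzat {Verb,Prep}; 2:kleerp {Verb,Det}; 3:braipai {Det,Verb}; 4:klipreim {Det}; 5:gufor {Det}; 6:laikrant {Prep}; 7:laikrant {Prep}; 8:kleerp {Verb,Det}; 9:skaurai {Verb,Prep}; 10:vantzat {Verb,Prep}.
At position 1, choosing Verb makes rule 1 impossible to satisfy; hence Prep.
At position 2, choosing Verb makes rule 2 impossible to satisfy; hence Det.
At position 3, choosing Verb makes rule 2 impossible to satisfy; hence Det.
At position 8, choosing Verb makes rule 3 impossible to satisfy; hence Det.
At position 9, choosing Verb makes rule 3 impossible to satisfy; hence Prep.
At position 10, choosing Prep makes rule 5 impossible to satisfy; hence Verb.
So the tagging must be: Prep Det Det Det Det Prep Prep Det Prep Verb.
Verifying each rule — rule 1 ✓; rule 2 ✓; rule 3 ✓; rule 4 ✓; rule 5 ✓.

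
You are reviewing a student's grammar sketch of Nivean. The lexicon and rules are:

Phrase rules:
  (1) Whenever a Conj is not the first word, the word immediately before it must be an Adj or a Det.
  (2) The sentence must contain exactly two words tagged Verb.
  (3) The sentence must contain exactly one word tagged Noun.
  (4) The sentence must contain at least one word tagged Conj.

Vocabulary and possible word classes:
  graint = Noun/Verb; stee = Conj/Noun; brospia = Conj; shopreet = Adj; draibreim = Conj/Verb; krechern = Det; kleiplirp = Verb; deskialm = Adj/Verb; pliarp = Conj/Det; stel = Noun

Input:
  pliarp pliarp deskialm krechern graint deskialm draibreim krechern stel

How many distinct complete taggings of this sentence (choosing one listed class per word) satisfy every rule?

5

Candidates per position — 1:pliarp {Conj,Det}; 2:pliarp {Conj,Det}; 3:deskialm {Adj,Verb}; 4:krechern {Det}; 5:graint {Noun,Verb}; 6:deskialm {Adj,Verb}; 7:draibreim {Conj,Verb}; 8:krechern {Det}; 9:stel {Noun}.
There are 64 candidate sequences in total.
The sequences that satisfy every rule: Conj Det Adj Det Verb Adj Verb Det Noun; Conj Det Verb Det Verb Adj Conj Det Noun; Det Conj Adj Det Verb Adj Verb Det Noun; Det Conj Verb Det Verb Adj Conj Det Noun; Det Det Verb Det Verb Adj Conj Det Noun.
Count = 5.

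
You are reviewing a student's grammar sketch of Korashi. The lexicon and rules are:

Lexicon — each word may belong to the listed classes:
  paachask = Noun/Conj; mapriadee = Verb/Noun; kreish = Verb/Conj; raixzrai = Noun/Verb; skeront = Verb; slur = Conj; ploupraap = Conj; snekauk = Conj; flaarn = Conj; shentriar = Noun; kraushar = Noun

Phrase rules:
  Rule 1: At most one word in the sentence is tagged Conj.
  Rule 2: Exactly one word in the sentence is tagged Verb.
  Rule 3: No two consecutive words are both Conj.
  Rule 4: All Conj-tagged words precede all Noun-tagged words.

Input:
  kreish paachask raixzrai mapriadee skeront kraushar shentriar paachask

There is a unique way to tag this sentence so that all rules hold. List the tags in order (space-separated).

Conj Noun Noun Noun Verb Noun Noun Noun

Candidates per position — 1:kreish {Verb,Conj}; 2:paachask {Noun,Conj}; 3:raixzrai {Noun,Verb}; 4:mapriadee {Verb,Noun}; 5:skeront {Verb}; 6:kraushar {Noun}; 7:shentriar {Noun}; 8:paachask {Noun,Conj}.
Position 1: Verb is ruled out by rule 2; that leaves Conj.
Position 2: Conj is ruled out by rule 1; that leaves Noun.
Position 3: Verb is ruled out by rule 2; that leaves Noun.
Position 4: Verb is ruled out by rule 2; that leaves Noun.
Position 8: Conj is ruled out by rule 1; that leaves Noun.
The unique satisfying tagging is: Conj Noun Noun Noun Verb Noun Noun Noun.
Verifying each rule — rule 1 ✓; rule 2 ✓; rule 3 ✓; rule 4 ✓.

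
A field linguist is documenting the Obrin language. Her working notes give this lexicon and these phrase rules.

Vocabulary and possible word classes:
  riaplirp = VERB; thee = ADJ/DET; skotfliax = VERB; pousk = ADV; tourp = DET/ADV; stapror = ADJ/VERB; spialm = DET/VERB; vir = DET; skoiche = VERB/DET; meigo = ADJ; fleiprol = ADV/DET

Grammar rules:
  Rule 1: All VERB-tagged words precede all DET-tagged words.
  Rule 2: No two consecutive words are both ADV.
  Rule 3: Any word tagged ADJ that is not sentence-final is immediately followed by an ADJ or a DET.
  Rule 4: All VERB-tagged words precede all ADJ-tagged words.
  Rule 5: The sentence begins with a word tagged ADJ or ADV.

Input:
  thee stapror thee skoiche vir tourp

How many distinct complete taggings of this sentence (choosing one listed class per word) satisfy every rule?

Candidates per position — 1:thee {ADJ,DET}; 2:stapror {ADJ,VERB}; 3:thee {ADJ,DET}; 4:skoiche {VERB,DET}; 5:vir {DET}; 6:tourp {DET,ADV}.
There are 32 candidate sequences in total.
The sequences that satisfy every rule: ADJ ADJ ADJ DET DET DET; ADJ ADJ ADJ DET DET ADV; ADJ ADJ DET DET DET DET; ADJ ADJ DET DET DET ADV.
Count = 4.

4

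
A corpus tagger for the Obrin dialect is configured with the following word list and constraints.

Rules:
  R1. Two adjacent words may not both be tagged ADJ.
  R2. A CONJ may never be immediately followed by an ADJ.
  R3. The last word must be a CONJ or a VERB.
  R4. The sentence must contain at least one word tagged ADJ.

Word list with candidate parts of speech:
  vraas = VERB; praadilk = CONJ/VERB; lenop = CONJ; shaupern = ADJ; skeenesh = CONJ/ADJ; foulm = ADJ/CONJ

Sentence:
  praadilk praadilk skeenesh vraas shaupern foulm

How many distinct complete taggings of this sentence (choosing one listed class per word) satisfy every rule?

Candidates per position — 1:praadilk {CONJ,VERB}; 2:praadilk {CONJ,VERB}; 3:skeenesh {CONJ,ADJ}; 4:vraas {VERB}; 5:shaupern {ADJ}; 6:foulm {ADJ,CONJ}.
There are 16 candidate sequences in total.
Checking each against the rules leaves 6 sequences.
Count = 6.

6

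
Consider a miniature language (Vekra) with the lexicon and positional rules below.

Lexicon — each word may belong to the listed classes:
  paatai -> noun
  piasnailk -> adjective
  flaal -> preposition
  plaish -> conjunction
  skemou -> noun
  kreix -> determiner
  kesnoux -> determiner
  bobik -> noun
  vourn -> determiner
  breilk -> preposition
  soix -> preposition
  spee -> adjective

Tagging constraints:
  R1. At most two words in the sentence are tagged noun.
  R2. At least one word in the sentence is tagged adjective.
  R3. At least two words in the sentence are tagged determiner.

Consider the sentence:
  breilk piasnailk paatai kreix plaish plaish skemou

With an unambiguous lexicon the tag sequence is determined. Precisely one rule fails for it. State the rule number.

3

Fixed tagging: preposition adjective noun determiner conjunction conjunction noun.
Rule check: R1 pass, R2 pass, R3 fail.
Only rule 3 fails.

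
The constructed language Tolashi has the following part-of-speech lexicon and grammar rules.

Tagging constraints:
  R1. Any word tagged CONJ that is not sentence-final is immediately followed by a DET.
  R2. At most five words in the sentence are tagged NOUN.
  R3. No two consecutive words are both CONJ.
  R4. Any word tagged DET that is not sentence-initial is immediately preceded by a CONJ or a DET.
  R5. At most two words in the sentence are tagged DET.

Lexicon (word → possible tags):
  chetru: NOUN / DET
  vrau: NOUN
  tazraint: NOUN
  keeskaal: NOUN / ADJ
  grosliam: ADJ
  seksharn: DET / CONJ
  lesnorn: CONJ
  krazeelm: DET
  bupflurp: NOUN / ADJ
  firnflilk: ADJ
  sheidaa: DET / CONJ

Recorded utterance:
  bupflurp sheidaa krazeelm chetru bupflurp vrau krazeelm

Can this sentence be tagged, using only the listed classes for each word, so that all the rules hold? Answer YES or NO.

Candidates per position — 1:bupflurp {NOUN,ADJ}; 2:sheidaa {DET,CONJ}; 3:krazeelm {DET}; 4:chetru {NOUN,DET}; 5:bupflurp {NOUN,ADJ}; 6:vrau {NOUN}; 7:krazeelm {DET}.
Rule 4 cannot be satisfied by any choice of tags from the lexicon.
So there is no consistent tagging.

NO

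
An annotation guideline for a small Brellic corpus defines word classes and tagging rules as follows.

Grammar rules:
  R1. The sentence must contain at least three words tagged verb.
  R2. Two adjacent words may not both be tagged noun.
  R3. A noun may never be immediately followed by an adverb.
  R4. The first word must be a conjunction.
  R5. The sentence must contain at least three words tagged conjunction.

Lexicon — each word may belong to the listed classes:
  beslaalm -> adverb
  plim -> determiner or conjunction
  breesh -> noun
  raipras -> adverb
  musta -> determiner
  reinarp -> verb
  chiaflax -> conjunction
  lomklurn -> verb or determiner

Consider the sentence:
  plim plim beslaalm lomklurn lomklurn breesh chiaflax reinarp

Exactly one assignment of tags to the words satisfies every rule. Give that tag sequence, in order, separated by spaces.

Candidates per position — 1:plim {determiner,conjunction}; 2:plim {determiner,conjunction}; 3:beslaalm {adverb}; 4:lomklurn {verb,determiner}; 5:lomklurn {verb,determiner}; 6:breesh {noun}; 7:chiaflax {conjunction}; 8:reinarp {verb}.
If word 1 were determiner, no tagging could satisfy rule 4; so word 1 is conjunction.
If word 2 were determiner, no tagging could satisfy rule 5; so word 2 is conjunction.
If word 4 were determiner, no tagging could satisfy rule 1; so word 4 is verb.
If word 5 were determiner, no tagging could satisfy rule 1; so word 5 is verb.
The unique satisfying tagging is: conjunction conjunction adverb verb verb noun conjunction verb.
Check: rule 1 satisfied; rule 2 satisfied; rule 3 satisfied; rule 4 satisfied; rule 5 satisfied.

conjunction conjunction adverb verb verb noun conjunction verb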